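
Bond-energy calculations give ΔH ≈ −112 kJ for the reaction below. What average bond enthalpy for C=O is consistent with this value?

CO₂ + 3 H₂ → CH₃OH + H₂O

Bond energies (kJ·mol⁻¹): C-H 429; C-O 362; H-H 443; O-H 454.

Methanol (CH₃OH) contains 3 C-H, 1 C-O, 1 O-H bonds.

D(C=O) ≈ 785 kJ/mol

Let D be the C=O bond energy.
Σ(broken) = 2×D + 3×443 = 1329 + 2D
Σ(formed) = 3×429 + 1×362 + 3×454 = 3011
ΔH = Σ(broken) − Σ(formed) = (1329 + 2D) − (3011) = −1682 + 2D
Setting this equal to −112 kJ gives 2D = 1570, so D = 785 kJ/mol.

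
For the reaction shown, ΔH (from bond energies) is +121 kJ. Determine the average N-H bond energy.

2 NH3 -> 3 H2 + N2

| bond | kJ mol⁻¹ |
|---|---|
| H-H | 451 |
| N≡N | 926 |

Let D be the N-H bond energy.
Σ(broken) = 6×D = 6D
Σ(formed) = 3×451 + 1×926 = 2279
ΔH = Σ(broken) − Σ(formed) = (6D) − (2279) = −2279 + 6D
Setting this equal to +121 kJ gives 6D = 2400, so D = 400 kJ/mol.

D(N-H) ≈ 400 kJ/mol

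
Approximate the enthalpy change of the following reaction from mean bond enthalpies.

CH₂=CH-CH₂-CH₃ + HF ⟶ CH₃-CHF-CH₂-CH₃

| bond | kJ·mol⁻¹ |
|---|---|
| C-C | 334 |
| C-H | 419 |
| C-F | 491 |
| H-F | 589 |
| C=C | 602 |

Bonds broken (reactants):
  C-C: 2 × 334 = 668
  C-H: 8 × 419 = 3352
  C=C: 1 × 602 = 602
  H-F: 1 × 589 = 589
  Σ(broken) = 5211 kJ
Bonds formed (products):
  C-C: 3 × 334 = 1002
  C-F: 1 × 491 = 491
  C-H: 9 × 419 = 3771
  Σ(formed) = 5264 kJ
ΔH = Σ(broken) − Σ(formed) = 5211 − 5264 = −53 kJ

ΔH ≈ −53 kJ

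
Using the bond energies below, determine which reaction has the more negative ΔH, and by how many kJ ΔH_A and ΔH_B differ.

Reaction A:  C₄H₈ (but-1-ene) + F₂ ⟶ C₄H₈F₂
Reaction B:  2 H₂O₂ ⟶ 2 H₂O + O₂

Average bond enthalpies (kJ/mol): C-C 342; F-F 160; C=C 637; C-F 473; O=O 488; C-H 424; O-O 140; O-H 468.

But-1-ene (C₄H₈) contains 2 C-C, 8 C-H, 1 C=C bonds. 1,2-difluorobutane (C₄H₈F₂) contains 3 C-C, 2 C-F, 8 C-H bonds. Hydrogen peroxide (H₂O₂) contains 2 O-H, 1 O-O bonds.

Reaction A, by 283 kJ

Reaction A:
  Bonds broken (reactants):
    C-C: 2 × 342 = 684
    C-H: 8 × 424 = 3392
    C=C: 1 × 637 = 637
    F-F: 1 × 160 = 160
    Σ(broken) = 4873 kJ
  Bonds formed (products):
    C-C: 3 × 342 = 1026
    C-F: 2 × 473 = 946
    C-H: 8 × 424 = 3392
    Σ(formed) = 5364 kJ
  ΔH_A = 4873 − 5364 = −491 kJ
Reaction B:
  Bonds broken (reactants):
    O-H: 4 × 468 = 1872
    O-O: 2 × 140 = 280
    Σ(broken) = 2152 kJ
  Bonds formed (products):
    O-H: 4 × 468 = 1872
    O=O: 1 × 488 = 488
    Σ(formed) = 2360 kJ
  ΔH_B = 2152 − 2360 = −208 kJ
ΔH_A − ΔH_B = −283 kJ, so reaction A has the more negative ΔH; |ΔH_A − ΔH_B| = 283 kJ.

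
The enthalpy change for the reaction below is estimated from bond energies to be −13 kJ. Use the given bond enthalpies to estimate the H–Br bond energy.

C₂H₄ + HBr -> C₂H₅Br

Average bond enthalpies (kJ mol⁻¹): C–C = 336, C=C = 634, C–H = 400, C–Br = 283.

D(H–Br) ≈ 372 kJ/mol

Let D be the H–Br bond energy.
Σ(broken) = 4×400 + 1×634 + 1×D = 2234 + D
Σ(formed) = 1×283 + 1×336 + 5×400 = 2619
ΔH = Σ(broken) − Σ(formed) = (2234 + D) − (2619) = −385 + D
Setting this equal to −13 kJ gives D = 372 kJ/mol.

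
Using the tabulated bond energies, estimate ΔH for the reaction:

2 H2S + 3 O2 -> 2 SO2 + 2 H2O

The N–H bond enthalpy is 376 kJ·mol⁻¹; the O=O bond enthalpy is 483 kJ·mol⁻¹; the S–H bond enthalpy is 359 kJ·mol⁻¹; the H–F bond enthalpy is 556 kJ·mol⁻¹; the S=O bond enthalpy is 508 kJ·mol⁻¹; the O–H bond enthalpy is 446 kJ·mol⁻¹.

ΔH ≈ −931 kJ

Bonds broken (reactants):
  O=O: 3 × 483 = 1449
  S–H: 4 × 359 = 1436
  Σ(broken) = 2885 kJ
Bonds formed (products):
  O–H: 4 × 446 = 1784
  S=O: 4 × 508 = 2032
  Σ(formed) = 3816 kJ
ΔH = Σ(broken) − Σ(formed) = 2885 − 3816 = −931 kJ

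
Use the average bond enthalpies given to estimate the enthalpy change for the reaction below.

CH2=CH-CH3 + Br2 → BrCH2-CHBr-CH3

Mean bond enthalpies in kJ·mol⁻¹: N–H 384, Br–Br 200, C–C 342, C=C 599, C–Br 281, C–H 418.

ΔH ≈ −105 kJ

Bonds broken (reactants):
  Br–Br: 1 × 200 = 200
  C–C: 1 × 342 = 342
  C–H: 6 × 418 = 2508
  C=C: 1 × 599 = 599
  Σ(broken) = 3649 kJ
Bonds formed (products):
  C–Br: 2 × 281 = 562
  C–C: 2 × 342 = 684
  C–H: 6 × 418 = 2508
  Σ(formed) = 3754 kJ
ΔH = Σ(broken) − Σ(formed) = 3649 − 3754 = −105 kJ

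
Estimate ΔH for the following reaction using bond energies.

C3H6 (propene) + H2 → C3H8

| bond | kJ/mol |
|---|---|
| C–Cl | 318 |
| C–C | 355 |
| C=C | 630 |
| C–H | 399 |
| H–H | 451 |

ΔH ≈ −72 kJ

Bonds broken (reactants):
  C–C: 1 × 355 = 355
  C–H: 6 × 399 = 2394
  C=C: 1 × 630 = 630
  H–H: 1 × 451 = 451
  Σ(broken) = 3830 kJ
Bonds formed (products):
  C–C: 2 × 355 = 710
  C–H: 8 × 399 = 3192
  Σ(formed) = 3902 kJ
ΔH = Σ(broken) − Σ(formed) = 3830 − 3902 = −72 kJ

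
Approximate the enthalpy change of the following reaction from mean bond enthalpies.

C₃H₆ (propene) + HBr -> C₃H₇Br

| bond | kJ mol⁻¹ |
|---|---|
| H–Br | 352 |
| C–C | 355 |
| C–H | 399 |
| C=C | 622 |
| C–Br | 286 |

Bonds broken (reactants):
  C–C: 1 × 355 = 355
  C–H: 6 × 399 = 2394
  C=C: 1 × 622 = 622
  H–Br: 1 × 352 = 352
  Σ(broken) = 3723 kJ
Bonds formed (products):
  C–Br: 1 × 286 = 286
  C–C: 2 × 355 = 710
  C–H: 7 × 399 = 2793
  Σ(formed) = 3789 kJ
ΔH = Σ(broken) − Σ(formed) = 3723 − 3789 = −66 kJ

ΔH ≈ −66 kJ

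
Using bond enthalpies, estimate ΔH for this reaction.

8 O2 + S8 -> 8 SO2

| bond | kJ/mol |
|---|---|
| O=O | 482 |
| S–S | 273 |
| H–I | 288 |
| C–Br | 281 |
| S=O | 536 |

Bonds broken (reactants):
  O=O: 8 × 482 = 3856
  S–S: 8 × 273 = 2184
  Σ(broken) = 6040 kJ
Bonds formed (products):
  S=O: 16 × 536 = 8576
  Σ(formed) = 8576 kJ
ΔH = Σ(broken) − Σ(formed) = 6040 − 8576 = −2536 kJ

ΔH ≈ −2536 kJ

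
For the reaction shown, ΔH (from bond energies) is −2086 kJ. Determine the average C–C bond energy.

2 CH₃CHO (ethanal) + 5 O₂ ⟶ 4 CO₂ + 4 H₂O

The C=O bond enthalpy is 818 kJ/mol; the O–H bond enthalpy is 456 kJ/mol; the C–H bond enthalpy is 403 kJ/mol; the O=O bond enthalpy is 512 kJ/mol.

D(C–C) ≈ 343 kJ/mol

Let D be the C–C bond energy.
Σ(broken) = 2×D + 8×403 + 2×818 + 5×512 = 7420 + 2D
Σ(formed) = 8×818 + 8×456 = 10192
ΔH = Σ(broken) − Σ(formed) = (7420 + 2D) − (10192) = −2772 + 2D
Setting this equal to −2086 kJ gives 2D = 686, so D = 343 kJ/mol.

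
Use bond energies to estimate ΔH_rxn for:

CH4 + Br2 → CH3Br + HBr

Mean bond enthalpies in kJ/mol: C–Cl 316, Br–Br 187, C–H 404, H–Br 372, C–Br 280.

ΔH ≈ −61 kJ

Bonds broken (reactants):
  Br–Br: 1 × 187 = 187
  C–H: 4 × 404 = 1616
  Σ(broken) = 1803 kJ
Bonds formed (products):
  C–Br: 1 × 280 = 280
  C–H: 3 × 404 = 1212
  H–Br: 1 × 372 = 372
  Σ(formed) = 1864 kJ
ΔH = Σ(broken) − Σ(formed) = 1803 − 1864 = −61 kJ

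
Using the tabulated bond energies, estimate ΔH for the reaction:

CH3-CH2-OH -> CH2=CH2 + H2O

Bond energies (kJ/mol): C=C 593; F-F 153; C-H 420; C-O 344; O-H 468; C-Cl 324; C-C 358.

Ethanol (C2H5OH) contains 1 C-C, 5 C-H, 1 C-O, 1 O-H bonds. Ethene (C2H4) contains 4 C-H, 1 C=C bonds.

ΔH ≈ +61 kJ

Bonds broken (reactants):
  C-C: 1 × 358 = 358
  C-H: 5 × 420 = 2100
  C-O: 1 × 344 = 344
  O-H: 1 × 468 = 468
  Σ(broken) = 3270 kJ
Bonds formed (products):
  C-H: 4 × 420 = 1680
  C=C: 1 × 593 = 593
  O-H: 2 × 468 = 936
  Σ(formed) = 3209 kJ
ΔH = Σ(broken) − Σ(formed) = 3270 − 3209 = +61 kJ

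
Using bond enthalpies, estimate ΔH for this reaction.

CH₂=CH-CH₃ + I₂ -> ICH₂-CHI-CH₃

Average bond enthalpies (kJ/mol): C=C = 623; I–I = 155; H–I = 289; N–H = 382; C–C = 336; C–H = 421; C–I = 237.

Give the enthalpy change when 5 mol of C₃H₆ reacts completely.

Bonds broken (reactants):
  C–C: 1 × 336 = 336
  C–H: 6 × 421 = 2526
  C=C: 1 × 623 = 623
  I–I: 1 × 155 = 155
  Σ(broken) = 3640 kJ
Bonds formed (products):
  C–C: 2 × 336 = 672
  C–H: 6 × 421 = 2526
  C–I: 2 × 237 = 474
  Σ(formed) = 3672 kJ
ΔH = Σ(broken) − Σ(formed) = 3640 − 3672 = −32 kJ
For 5× the reaction as written: 5 × (−32) = −160 kJ

ΔH = −160 kJ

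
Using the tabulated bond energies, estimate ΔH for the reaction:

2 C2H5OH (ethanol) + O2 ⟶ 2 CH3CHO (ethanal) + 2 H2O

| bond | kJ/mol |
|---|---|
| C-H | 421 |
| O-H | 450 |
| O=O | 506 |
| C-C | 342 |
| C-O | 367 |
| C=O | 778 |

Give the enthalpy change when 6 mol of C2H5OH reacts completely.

ΔH = −1122 kJ

Bonds broken (reactants):
  C-C: 2 × 342 = 684
  C-H: 10 × 421 = 4210
  C-O: 2 × 367 = 734
  O-H: 2 × 450 = 900
  O=O: 1 × 506 = 506
  Σ(broken) = 7034 kJ
Bonds formed (products):
  C-C: 2 × 342 = 684
  C-H: 8 × 421 = 3368
  C=O: 2 × 778 = 1556
  O-H: 4 × 450 = 1800
  Σ(formed) = 7408 kJ
ΔH = Σ(broken) − Σ(formed) = 7034 − 7408 = −374 kJ
For 3× the reaction as written: 3 × (−374) = −1122 kJ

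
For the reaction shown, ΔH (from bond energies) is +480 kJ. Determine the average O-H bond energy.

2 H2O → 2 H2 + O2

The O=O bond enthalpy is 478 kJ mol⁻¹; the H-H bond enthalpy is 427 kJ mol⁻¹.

Let D be the O-H bond energy.
Σ(broken) = 4×D = 4D
Σ(formed) = 2×427 + 1×478 = 1332
ΔH = Σ(broken) − Σ(formed) = (4D) − (1332) = −1332 + 4D
Setting this equal to +480 kJ gives 4D = 1812, so D = 453 kJ/mol.

D(O-H) ≈ 453 kJ/mol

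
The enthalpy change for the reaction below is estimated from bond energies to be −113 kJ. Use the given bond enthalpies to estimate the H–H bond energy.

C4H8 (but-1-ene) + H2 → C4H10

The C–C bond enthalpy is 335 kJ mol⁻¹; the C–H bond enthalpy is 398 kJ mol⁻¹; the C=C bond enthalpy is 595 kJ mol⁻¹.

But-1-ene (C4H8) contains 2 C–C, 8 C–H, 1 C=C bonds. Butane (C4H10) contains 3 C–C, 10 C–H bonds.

D(H–H) ≈ 423 kJ/mol

Let D be the H–H bond energy.
Σ(broken) = 2×335 + 8×398 + 1×595 + 1×D = 4449 + D
Σ(formed) = 3×335 + 10×398 = 4985
ΔH = Σ(broken) − Σ(formed) = (4449 + D) − (4985) = −536 + D
Setting this equal to −113 kJ gives D = 423 kJ/mol.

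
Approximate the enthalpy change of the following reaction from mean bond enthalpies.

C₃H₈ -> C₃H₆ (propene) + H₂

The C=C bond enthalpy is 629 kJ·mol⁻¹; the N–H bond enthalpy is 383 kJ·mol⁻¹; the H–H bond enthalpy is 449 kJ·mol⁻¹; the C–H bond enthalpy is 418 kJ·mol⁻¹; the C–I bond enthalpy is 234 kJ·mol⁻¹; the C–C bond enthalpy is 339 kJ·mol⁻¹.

ΔH ≈ +97 kJ

Bonds broken (reactants):
  C–C: 2 × 339 = 678
  C–H: 8 × 418 = 3344
  Σ(broken) = 4022 kJ
Bonds formed (products):
  C–C: 1 × 339 = 339
  C–H: 6 × 418 = 2508
  C=C: 1 × 629 = 629
  H–H: 1 × 449 = 449
  Σ(formed) = 3925 kJ
ΔH = Σ(broken) − Σ(formed) = 4022 − 3925 = +97 kJ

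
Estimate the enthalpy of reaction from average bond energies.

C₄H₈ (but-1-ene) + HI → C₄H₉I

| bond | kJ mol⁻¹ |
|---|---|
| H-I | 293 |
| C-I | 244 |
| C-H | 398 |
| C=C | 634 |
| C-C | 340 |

ΔH ≈ −55 kJ

Bonds broken (reactants):
  C-C: 2 × 340 = 680
  C-H: 8 × 398 = 3184
  C=C: 1 × 634 = 634
  H-I: 1 × 293 = 293
  Σ(broken) = 4791 kJ
Bonds formed (products):
  C-C: 3 × 340 = 1020
  C-H: 9 × 398 = 3582
  C-I: 1 × 244 = 244
  Σ(formed) = 4846 kJ
ΔH = Σ(broken) − Σ(formed) = 4791 − 4846 = −55 kJ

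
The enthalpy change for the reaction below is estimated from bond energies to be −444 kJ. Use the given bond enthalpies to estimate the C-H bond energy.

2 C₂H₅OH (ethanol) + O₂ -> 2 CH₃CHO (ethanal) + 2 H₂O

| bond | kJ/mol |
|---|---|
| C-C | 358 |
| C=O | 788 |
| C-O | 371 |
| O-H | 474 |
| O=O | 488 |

Let D be the C-H bond energy.
Σ(broken) = 2×358 + 10×D + 2×371 + 2×474 + 1×488 = 2894 + 10D
Σ(formed) = 2×358 + 8×D + 2×788 + 4×474 = 4188 + 8D
ΔH = Σ(broken) − Σ(formed) = (2894 + 10D) − (4188 + 8D) = −1294 + 2D
Setting this equal to −444 kJ gives 2D = 850, so D = 425 kJ/mol.

D(C-H) ≈ 425 kJ/mol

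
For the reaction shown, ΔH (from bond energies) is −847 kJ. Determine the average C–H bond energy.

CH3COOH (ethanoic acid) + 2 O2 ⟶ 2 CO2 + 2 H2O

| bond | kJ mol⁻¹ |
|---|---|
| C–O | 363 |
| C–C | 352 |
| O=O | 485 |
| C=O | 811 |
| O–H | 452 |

D(C–H) ≈ 419 kJ/mol

Let D be the C–H bond energy.
Σ(broken) = 1×352 + 3×D + 1×363 + 1×811 + 1×452 + 2×485 = 2948 + 3D
Σ(formed) = 4×811 + 4×452 = 5052
ΔH = Σ(broken) − Σ(formed) = (2948 + 3D) − (5052) = −2104 + 3D
Setting this equal to −847 kJ gives 3D = 1257, so D = 419 kJ/mol.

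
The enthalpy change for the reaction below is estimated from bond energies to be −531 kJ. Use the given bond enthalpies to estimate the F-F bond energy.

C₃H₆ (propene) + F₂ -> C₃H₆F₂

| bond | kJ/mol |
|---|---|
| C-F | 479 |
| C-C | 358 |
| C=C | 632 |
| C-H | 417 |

Let D be the F-F bond energy.
Σ(broken) = 1×358 + 6×417 + 1×632 + 1×D = 3492 + D
Σ(formed) = 2×358 + 2×479 + 6×417 = 4176
ΔH = Σ(broken) − Σ(formed) = (3492 + D) − (4176) = −684 + D
Setting this equal to −531 kJ gives D = 153 kJ/mol.

D(F-F) ≈ 153 kJ/mol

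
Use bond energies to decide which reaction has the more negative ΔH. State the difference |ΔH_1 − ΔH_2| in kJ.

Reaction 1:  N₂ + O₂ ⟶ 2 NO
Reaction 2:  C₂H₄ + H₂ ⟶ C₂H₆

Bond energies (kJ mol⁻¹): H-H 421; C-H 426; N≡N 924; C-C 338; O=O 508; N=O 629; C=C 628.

Reaction 2, by 315 kJ

Reaction 1:
  Bonds broken (reactants):
    N≡N: 1 × 924 = 924
    O=O: 1 × 508 = 508
    Σ(broken) = 1432 kJ
  Bonds formed (products):
    N=O: 2 × 629 = 1258
    Σ(formed) = 1258 kJ
  ΔH_1 = 1432 − 1258 = +174 kJ
Reaction 2:
  Bonds broken (reactants):
    C-H: 4 × 426 = 1704
    C=C: 1 × 628 = 628
    H-H: 1 × 421 = 421
    Σ(broken) = 2753 kJ
  Bonds formed (products):
    C-C: 1 × 338 = 338
    C-H: 6 × 426 = 2556
    Σ(formed) = 2894 kJ
  ΔH_2 = 2753 − 2894 = −141 kJ
ΔH_1 − ΔH_2 = +315 kJ, so reaction 2 has the more negative ΔH; |ΔH_1 − ΔH_2| = 315 kJ.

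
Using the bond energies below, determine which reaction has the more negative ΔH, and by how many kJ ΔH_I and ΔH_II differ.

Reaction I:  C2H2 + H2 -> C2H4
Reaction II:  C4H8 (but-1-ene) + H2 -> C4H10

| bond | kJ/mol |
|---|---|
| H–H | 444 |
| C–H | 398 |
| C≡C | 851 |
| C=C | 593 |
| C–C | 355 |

Reaction I:
  Bonds broken (reactants):
    C≡C: 1 × 851 = 851
    C–H: 2 × 398 = 796
    H–H: 1 × 444 = 444
    Σ(broken) = 2091 kJ
  Bonds formed (products):
    C–H: 4 × 398 = 1592
    C=C: 1 × 593 = 593
    Σ(formed) = 2185 kJ
  ΔH_I = 2091 − 2185 = −94 kJ
Reaction II:
  Bonds broken (reactants):
    C–C: 2 × 355 = 710
    C–H: 8 × 398 = 3184
    C=C: 1 × 593 = 593
    H–H: 1 × 444 = 444
    Σ(broken) = 4931 kJ
  Bonds formed (products):
    C–C: 3 × 355 = 1065
    C–H: 10 × 398 = 3980
    Σ(formed) = 5045 kJ
  ΔH_II = 4931 − 5045 = −114 kJ
ΔH_I − ΔH_II = +20 kJ, so reaction II has the more negative ΔH; |ΔH_I − ΔH_II| = 20 kJ.

Reaction II, by 20 kJ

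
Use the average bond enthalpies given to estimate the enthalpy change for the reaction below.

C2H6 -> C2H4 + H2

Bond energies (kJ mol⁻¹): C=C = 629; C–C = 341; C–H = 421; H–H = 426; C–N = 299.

ΔH ≈ +128 kJ

Bonds broken (reactants):
  C–C: 1 × 341 = 341
  C–H: 6 × 421 = 2526
  Σ(broken) = 2867 kJ
Bonds formed (products):
  C–H: 4 × 421 = 1684
  C=C: 1 × 629 = 629
  H–H: 1 × 426 = 426
  Σ(formed) = 2739 kJ
ΔH = Σ(broken) − Σ(formed) = 2867 − 2739 = +128 kJ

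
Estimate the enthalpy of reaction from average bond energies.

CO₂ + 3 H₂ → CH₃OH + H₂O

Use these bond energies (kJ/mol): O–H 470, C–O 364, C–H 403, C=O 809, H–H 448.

ΔH ≈ −21 kJ

Bonds broken (reactants):
  C=O: 2 × 809 = 1618
  H–H: 3 × 448 = 1344
  Σ(broken) = 2962 kJ
Bonds formed (products):
  C–H: 3 × 403 = 1209
  C–O: 1 × 364 = 364
  O–H: 3 × 470 = 1410
  Σ(formed) = 2983 kJ
ΔH = Σ(broken) − Σ(formed) = 2962 − 2983 = −21 kJ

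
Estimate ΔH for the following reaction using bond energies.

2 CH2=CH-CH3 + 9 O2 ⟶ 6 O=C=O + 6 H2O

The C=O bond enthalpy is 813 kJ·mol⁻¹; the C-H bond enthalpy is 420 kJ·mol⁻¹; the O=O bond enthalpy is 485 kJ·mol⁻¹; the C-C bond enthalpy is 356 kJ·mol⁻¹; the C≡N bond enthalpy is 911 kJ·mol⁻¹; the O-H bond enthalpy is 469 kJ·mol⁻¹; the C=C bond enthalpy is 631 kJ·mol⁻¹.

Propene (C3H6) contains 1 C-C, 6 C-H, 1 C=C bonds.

Bonds broken (reactants):
  C-C: 2 × 356 = 712
  C-H: 12 × 420 = 5040
  C=C: 2 × 631 = 1262
  O=O: 9 × 485 = 4365
  Σ(broken) = 11379 kJ
Bonds formed (products):
  C=O: 12 × 813 = 9756
  O-H: 12 × 469 = 5628
  Σ(formed) = 15384 kJ
ΔH = Σ(broken) − Σ(formed) = 11379 − 15384 = −4005 kJ

ΔH ≈ −4005 kJ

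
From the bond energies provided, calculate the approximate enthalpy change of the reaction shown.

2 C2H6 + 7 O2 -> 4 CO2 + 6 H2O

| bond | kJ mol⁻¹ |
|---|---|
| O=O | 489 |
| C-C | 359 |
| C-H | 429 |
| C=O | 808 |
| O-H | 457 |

Bonds broken (reactants):
  C-C: 2 × 359 = 718
  C-H: 12 × 429 = 5148
  O=O: 7 × 489 = 3423
  Σ(broken) = 9289 kJ
Bonds formed (products):
  C=O: 8 × 808 = 6464
  O-H: 12 × 457 = 5484
  Σ(formed) = 11948 kJ
ΔH = Σ(broken) − Σ(formed) = 9289 − 11948 = −2659 kJ

ΔH ≈ −2659 kJ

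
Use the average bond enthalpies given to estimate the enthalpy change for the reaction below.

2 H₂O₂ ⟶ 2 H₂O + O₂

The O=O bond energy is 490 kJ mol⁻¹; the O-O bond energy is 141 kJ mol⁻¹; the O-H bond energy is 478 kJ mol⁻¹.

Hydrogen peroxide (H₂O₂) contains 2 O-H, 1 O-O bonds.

Bonds broken (reactants):
  O-H: 4 × 478 = 1912
  O-O: 2 × 141 = 282
  Σ(broken) = 2194 kJ
Bonds formed (products):
  O-H: 4 × 478 = 1912
  O=O: 1 × 490 = 490
  Σ(formed) = 2402 kJ
ΔH = Σ(broken) − Σ(formed) = 2194 − 2402 = −208 kJ

ΔH ≈ −208 kJ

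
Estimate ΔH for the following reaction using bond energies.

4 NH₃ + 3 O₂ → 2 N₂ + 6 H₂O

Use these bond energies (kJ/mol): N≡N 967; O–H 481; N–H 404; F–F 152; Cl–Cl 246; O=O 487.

ΔH ≈ −1397 kJ

Bonds broken (reactants):
  N–H: 12 × 404 = 4848
  O=O: 3 × 487 = 1461
  Σ(broken) = 6309 kJ
Bonds formed (products):
  N≡N: 2 × 967 = 1934
  O–H: 12 × 481 = 5772
  Σ(formed) = 7706 kJ
ΔH = Σ(broken) − Σ(formed) = 6309 − 7706 = −1397 kJ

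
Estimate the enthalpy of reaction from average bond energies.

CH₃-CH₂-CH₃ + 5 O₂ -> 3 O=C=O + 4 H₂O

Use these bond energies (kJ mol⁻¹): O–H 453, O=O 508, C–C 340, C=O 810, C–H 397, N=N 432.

Bonds broken (reactants):
  C–C: 2 × 340 = 680
  C–H: 8 × 397 = 3176
  O=O: 5 × 508 = 2540
  Σ(broken) = 6396 kJ
Bonds formed (products):
  C=O: 6 × 810 = 4860
  O–H: 8 × 453 = 3624
  Σ(formed) = 8484 kJ
ΔH = Σ(broken) − Σ(formed) = 6396 − 8484 = −2088 kJ

ΔH ≈ −2088 kJ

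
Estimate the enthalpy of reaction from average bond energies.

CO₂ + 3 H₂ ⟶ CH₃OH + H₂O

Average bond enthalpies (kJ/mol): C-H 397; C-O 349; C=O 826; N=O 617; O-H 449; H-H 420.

ΔH ≈ +25 kJ

Bonds broken (reactants):
  C=O: 2 × 826 = 1652
  H-H: 3 × 420 = 1260
  Σ(broken) = 2912 kJ
Bonds formed (products):
  C-H: 3 × 397 = 1191
  C-O: 1 × 349 = 349
  O-H: 3 × 449 = 1347
  Σ(formed) = 2887 kJ
ΔH = Σ(broken) − Σ(formed) = 2912 − 2887 = +25 kJ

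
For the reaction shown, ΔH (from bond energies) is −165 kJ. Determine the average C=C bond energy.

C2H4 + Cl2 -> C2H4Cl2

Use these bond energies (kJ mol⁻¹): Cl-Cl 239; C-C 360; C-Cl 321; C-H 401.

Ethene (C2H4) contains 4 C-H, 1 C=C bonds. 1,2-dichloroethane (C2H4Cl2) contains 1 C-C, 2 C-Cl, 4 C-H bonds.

D(C=C) ≈ 598 kJ/mol

Let D be the C=C bond energy.
Σ(broken) = 4×401 + 1×D + 1×239 = 1843 + D
Σ(formed) = 1×360 + 2×321 + 4×401 = 2606
ΔH = Σ(broken) − Σ(formed) = (1843 + D) − (2606) = −763 + D
Setting this equal to −165 kJ gives D = 598 kJ/mol.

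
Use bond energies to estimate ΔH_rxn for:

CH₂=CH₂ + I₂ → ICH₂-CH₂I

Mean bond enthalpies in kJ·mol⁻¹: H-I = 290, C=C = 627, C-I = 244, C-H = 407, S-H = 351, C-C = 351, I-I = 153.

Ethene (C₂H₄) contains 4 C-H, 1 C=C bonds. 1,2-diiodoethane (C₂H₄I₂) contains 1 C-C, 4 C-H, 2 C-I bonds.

ΔH ≈ −59 kJ

Bonds broken (reactants):
  C-H: 4 × 407 = 1628
  C=C: 1 × 627 = 627
  I-I: 1 × 153 = 153
  Σ(broken) = 2408 kJ
Bonds formed (products):
  C-C: 1 × 351 = 351
  C-H: 4 × 407 = 1628
  C-I: 2 × 244 = 488
  Σ(formed) = 2467 kJ
ΔH = Σ(broken) − Σ(formed) = 2408 − 2467 = −59 kJ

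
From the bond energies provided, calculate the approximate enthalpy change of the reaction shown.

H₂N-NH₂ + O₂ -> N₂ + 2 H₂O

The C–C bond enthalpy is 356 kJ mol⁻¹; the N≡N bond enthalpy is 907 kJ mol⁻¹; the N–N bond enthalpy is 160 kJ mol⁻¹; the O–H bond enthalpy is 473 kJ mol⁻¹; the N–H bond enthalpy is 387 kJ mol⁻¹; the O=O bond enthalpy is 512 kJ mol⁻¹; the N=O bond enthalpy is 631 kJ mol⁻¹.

Bonds broken (reactants):
  N–H: 4 × 387 = 1548
  N–N: 1 × 160 = 160
  O=O: 1 × 512 = 512
  Σ(broken) = 2220 kJ
Bonds formed (products):
  N≡N: 1 × 907 = 907
  O–H: 4 × 473 = 1892
  Σ(formed) = 2799 kJ
ΔH = Σ(broken) − Σ(formed) = 2220 − 2799 = −579 kJ

ΔH ≈ −579 kJ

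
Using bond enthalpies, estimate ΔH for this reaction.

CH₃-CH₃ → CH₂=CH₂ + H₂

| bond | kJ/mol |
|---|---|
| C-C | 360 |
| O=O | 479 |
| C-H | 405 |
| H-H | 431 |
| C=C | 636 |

Bonds broken (reactants):
  C-C: 1 × 360 = 360
  C-H: 6 × 405 = 2430
  Σ(broken) = 2790 kJ
Bonds formed (products):
  C-H: 4 × 405 = 1620
  C=C: 1 × 636 = 636
  H-H: 1 × 431 = 431
  Σ(formed) = 2687 kJ
ΔH = Σ(broken) − Σ(formed) = 2790 − 2687 = +103 kJ

ΔH ≈ +103 kJ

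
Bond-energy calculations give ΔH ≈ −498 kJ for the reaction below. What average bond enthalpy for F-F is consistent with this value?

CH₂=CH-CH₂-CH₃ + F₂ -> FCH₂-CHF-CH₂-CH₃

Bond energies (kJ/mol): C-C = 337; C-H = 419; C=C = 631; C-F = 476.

Let D be the F-F bond energy.
Σ(broken) = 2×337 + 8×419 + 1×631 + 1×D = 4657 + D
Σ(formed) = 3×337 + 2×476 + 8×419 = 5315
ΔH = Σ(broken) − Σ(formed) = (4657 + D) − (5315) = −658 + D
Setting this equal to −498 kJ gives D = 160 kJ/mol.

D(F-F) ≈ 160 kJ/mol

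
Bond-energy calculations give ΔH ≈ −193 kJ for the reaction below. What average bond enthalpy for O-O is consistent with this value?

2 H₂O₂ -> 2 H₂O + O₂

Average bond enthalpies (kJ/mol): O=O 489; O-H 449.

D(O-O) ≈ 148 kJ/mol

Let D be the O-O bond energy.
Σ(broken) = 4×449 + 2×D = 1796 + 2D
Σ(formed) = 4×449 + 1×489 = 2285
ΔH = Σ(broken) − Σ(formed) = (1796 + 2D) − (2285) = −489 + 2D
Setting this equal to −193 kJ gives 2D = 296, so D = 148 kJ/mol.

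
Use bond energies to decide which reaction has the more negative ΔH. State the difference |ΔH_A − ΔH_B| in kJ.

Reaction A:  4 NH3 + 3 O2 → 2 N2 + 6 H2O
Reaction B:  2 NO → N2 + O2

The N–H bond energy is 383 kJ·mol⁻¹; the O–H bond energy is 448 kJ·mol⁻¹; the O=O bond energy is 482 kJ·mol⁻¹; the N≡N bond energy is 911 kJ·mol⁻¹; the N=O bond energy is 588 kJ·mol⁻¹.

Reaction A:
  Bonds broken (reactants):
    N–H: 12 × 383 = 4596
    O=O: 3 × 482 = 1446
    Σ(broken) = 6042 kJ
  Bonds formed (products):
    N≡N: 2 × 911 = 1822
    O–H: 12 × 448 = 5376
    Σ(formed) = 7198 kJ
  ΔH_A = 6042 − 7198 = −1156 kJ
Reaction B:
  Bonds broken (reactants):
    N=O: 2 × 588 = 1176
    Σ(broken) = 1176 kJ
  Bonds formed (products):
    N≡N: 1 × 911 = 911
    O=O: 1 × 482 = 482
    Σ(formed) = 1393 kJ
  ΔH_B = 1176 − 1393 = −217 kJ
ΔH_A − ΔH_B = −939 kJ, so reaction A has the more negative ΔH; |ΔH_A − ΔH_B| = 939 kJ.

Reaction A, by 939 kJ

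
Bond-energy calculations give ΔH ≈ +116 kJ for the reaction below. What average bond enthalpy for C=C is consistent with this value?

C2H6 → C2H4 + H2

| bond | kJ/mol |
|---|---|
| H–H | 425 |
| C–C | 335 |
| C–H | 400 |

D(C=C) ≈ 594 kJ/mol

Let D be the C=C bond energy.
Σ(broken) = 1×335 + 6×400 = 2735
Σ(formed) = 4×400 + 1×D + 1×425 = 2025 + D
ΔH = Σ(broken) − Σ(formed) = (2735) − (2025 + D) = +710 − D
Setting this equal to +116 kJ gives D = 594 kJ/mol.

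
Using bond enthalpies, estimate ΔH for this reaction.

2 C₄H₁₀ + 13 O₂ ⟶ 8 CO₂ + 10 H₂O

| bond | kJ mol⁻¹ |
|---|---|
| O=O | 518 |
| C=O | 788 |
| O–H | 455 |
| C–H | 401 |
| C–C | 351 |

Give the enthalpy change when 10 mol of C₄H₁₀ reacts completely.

Bonds broken (reactants):
  C–C: 6 × 351 = 2106
  C–H: 20 × 401 = 8020
  O=O: 13 × 518 = 6734
  Σ(broken) = 16860 kJ
Bonds formed (products):
  C=O: 16 × 788 = 12608
  O–H: 20 × 455 = 9100
  Σ(formed) = 21708 kJ
ΔH = Σ(broken) − Σ(formed) = 16860 − 21708 = −4848 kJ
For 5× the reaction as written: 5 × (−4848) = −24240 kJ

ΔH = −24240 kJ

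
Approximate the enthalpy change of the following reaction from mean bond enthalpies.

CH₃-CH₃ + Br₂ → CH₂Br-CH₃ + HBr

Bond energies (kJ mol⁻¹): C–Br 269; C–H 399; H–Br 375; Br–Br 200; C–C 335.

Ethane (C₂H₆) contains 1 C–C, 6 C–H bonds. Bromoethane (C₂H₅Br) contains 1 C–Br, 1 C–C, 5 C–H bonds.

Bonds broken (reactants):
  Br–Br: 1 × 200 = 200
  C–C: 1 × 335 = 335
  C–H: 6 × 399 = 2394
  Σ(broken) = 2929 kJ
Bonds formed (products):
  C–Br: 1 × 269 = 269
  C–C: 1 × 335 = 335
  C–H: 5 × 399 = 1995
  H–Br: 1 × 375 = 375
  Σ(formed) = 2974 kJ
ΔH = Σ(broken) − Σ(formed) = 2929 − 2974 = −45 kJ

ΔH ≈ −45 kJ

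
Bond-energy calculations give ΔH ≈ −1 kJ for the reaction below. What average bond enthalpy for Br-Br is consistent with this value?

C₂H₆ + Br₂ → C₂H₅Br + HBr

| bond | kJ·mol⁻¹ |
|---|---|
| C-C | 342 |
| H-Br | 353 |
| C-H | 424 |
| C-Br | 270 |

D(Br-Br) ≈ 198 kJ/mol

Let D be the Br-Br bond energy.
Σ(broken) = 1×D + 1×342 + 6×424 = 2886 + D
Σ(formed) = 1×270 + 1×342 + 5×424 + 1×353 = 3085
ΔH = Σ(broken) − Σ(formed) = (2886 + D) − (3085) = −199 + D
Setting this equal to −1 kJ gives D = 198 kJ/mol.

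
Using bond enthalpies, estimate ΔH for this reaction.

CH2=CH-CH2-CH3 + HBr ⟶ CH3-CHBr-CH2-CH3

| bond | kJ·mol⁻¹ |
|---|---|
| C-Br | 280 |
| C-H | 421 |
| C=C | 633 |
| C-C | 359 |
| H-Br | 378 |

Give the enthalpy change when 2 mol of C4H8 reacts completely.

ΔH = −98 kJ

Bonds broken (reactants):
  C-C: 2 × 359 = 718
  C-H: 8 × 421 = 3368
  C=C: 1 × 633 = 633
  H-Br: 1 × 378 = 378
  Σ(broken) = 5097 kJ
Bonds formed (products):
  C-Br: 1 × 280 = 280
  C-C: 3 × 359 = 1077
  C-H: 9 × 421 = 3789
  Σ(formed) = 5146 kJ
ΔH = Σ(broken) − Σ(formed) = 5097 − 5146 = −49 kJ
For 2× the reaction as written: 2 × (−49) = −98 kJ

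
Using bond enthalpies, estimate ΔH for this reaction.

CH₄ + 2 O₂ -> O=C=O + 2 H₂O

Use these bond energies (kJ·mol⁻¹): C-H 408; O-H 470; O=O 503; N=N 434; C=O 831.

Bonds broken (reactants):
  C-H: 4 × 408 = 1632
  O=O: 2 × 503 = 1006
  Σ(broken) = 2638 kJ
Bonds formed (products):
  C=O: 2 × 831 = 1662
  O-H: 4 × 470 = 1880
  Σ(formed) = 3542 kJ
ΔH = Σ(broken) − Σ(formed) = 2638 − 3542 = −904 kJ

ΔH ≈ −904 kJ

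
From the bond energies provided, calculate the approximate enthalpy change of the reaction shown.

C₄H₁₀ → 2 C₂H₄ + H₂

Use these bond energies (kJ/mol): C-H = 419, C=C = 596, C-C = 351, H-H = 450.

ΔH ≈ +249 kJ

Bonds broken (reactants):
  C-C: 3 × 351 = 1053
  C-H: 10 × 419 = 4190
  Σ(broken) = 5243 kJ
Bonds formed (products):
  C-H: 8 × 419 = 3352
  C=C: 2 × 596 = 1192
  H-H: 1 × 450 = 450
  Σ(formed) = 4994 kJ
ΔH = Σ(broken) − Σ(formed) = 5243 − 4994 = +249 kJ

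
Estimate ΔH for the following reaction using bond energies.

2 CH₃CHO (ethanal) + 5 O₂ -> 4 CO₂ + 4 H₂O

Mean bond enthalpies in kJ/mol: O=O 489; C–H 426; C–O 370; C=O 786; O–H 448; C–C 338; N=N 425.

Bonds broken (reactants):
  C–C: 2 × 338 = 676
  C–H: 8 × 426 = 3408
  C=O: 2 × 786 = 1572
  O=O: 5 × 489 = 2445
  Σ(broken) = 8101 kJ
Bonds formed (products):
  C=O: 8 × 786 = 6288
  O–H: 8 × 448 = 3584
  Σ(formed) = 9872 kJ
ΔH = Σ(broken) − Σ(formed) = 8101 − 9872 = −1771 kJ

ΔH ≈ −1771 kJ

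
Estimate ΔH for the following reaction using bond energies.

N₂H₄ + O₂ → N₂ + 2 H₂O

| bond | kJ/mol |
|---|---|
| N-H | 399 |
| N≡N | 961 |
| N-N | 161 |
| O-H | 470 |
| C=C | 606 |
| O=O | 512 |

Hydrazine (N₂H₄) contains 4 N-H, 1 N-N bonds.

Bonds broken (reactants):
  N-H: 4 × 399 = 1596
  N-N: 1 × 161 = 161
  O=O: 1 × 512 = 512
  Σ(broken) = 2269 kJ
Bonds formed (products):
  N≡N: 1 × 961 = 961
  O-H: 4 × 470 = 1880
  Σ(formed) = 2841 kJ
ΔH = Σ(broken) − Σ(formed) = 2269 − 2841 = −572 kJ

ΔH ≈ −572 kJ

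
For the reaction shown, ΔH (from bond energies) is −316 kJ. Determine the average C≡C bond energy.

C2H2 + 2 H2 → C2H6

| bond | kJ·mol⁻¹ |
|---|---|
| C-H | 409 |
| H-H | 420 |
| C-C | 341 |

D(C≡C) ≈ 821 kJ/mol

Let D be the C≡C bond energy.
Σ(broken) = 1×D + 2×409 + 2×420 = 1658 + D
Σ(formed) = 1×341 + 6×409 = 2795
ΔH = Σ(broken) − Σ(formed) = (1658 + D) − (2795) = −1137 + D
Setting this equal to −316 kJ gives D = 821 kJ/mol.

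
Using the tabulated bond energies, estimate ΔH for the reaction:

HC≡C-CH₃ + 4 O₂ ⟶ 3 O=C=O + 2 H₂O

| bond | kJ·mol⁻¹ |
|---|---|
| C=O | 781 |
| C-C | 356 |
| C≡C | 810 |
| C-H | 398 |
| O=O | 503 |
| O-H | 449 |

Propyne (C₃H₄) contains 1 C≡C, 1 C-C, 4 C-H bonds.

Bonds broken (reactants):
  C≡C: 1 × 810 = 810
  C-C: 1 × 356 = 356
  C-H: 4 × 398 = 1592
  O=O: 4 × 503 = 2012
  Σ(broken) = 4770 kJ
Bonds formed (products):
  C=O: 6 × 781 = 4686
  O-H: 4 × 449 = 1796
  Σ(formed) = 6482 kJ
ΔH = Σ(broken) − Σ(formed) = 4770 − 6482 = −1712 kJ

ΔH ≈ −1712 kJ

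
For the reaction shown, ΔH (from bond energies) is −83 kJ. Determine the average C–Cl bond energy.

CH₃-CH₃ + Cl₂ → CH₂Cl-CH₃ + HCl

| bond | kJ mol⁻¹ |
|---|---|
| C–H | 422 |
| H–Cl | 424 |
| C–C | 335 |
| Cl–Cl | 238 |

Let D be the C–Cl bond energy.
Σ(broken) = 1×335 + 6×422 + 1×238 = 3105
Σ(formed) = 1×335 + 1×D + 5×422 + 1×424 = 2869 + D
ΔH = Σ(broken) − Σ(formed) = (3105) − (2869 + D) = +236 − D
Setting this equal to −83 kJ gives D = 319 kJ/mol.

D(C–Cl) ≈ 319 kJ/mol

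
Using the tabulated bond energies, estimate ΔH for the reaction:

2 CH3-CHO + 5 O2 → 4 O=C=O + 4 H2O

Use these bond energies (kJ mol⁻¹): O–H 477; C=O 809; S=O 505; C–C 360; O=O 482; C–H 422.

ΔH ≈ −2164 kJ

Bonds broken (reactants):
  C–C: 2 × 360 = 720
  C–H: 8 × 422 = 3376
  C=O: 2 × 809 = 1618
  O=O: 5 × 482 = 2410
  Σ(broken) = 8124 kJ
Bonds formed (products):
  C=O: 8 × 809 = 6472
  O–H: 8 × 477 = 3816
  Σ(formed) = 10288 kJ
ΔH = Σ(broken) − Σ(formed) = 8124 − 10288 = −2164 kJ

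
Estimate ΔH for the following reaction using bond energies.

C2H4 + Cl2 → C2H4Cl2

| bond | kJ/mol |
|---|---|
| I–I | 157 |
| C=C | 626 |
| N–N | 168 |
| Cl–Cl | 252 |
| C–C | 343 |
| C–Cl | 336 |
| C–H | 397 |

Bonds broken (reactants):
  C–H: 4 × 397 = 1588
  C=C: 1 × 626 = 626
  Cl–Cl: 1 × 252 = 252
  Σ(broken) = 2466 kJ
Bonds formed (products):
  C–C: 1 × 343 = 343
  C–Cl: 2 × 336 = 672
  C–H: 4 × 397 = 1588
  Σ(formed) = 2603 kJ
ΔH = Σ(broken) − Σ(formed) = 2466 − 2603 = −137 kJ

ΔH ≈ −137 kJ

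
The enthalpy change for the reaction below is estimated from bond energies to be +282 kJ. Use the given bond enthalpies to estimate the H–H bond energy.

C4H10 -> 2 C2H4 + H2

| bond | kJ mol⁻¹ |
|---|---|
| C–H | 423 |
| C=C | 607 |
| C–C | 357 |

D(H–H) ≈ 421 kJ/mol

Let D be the H–H bond energy.
Σ(broken) = 3×357 + 10×423 = 5301
Σ(formed) = 8×423 + 2×607 + 1×D = 4598 + D
ΔH = Σ(broken) − Σ(formed) = (5301) − (4598 + D) = +703 − D
Setting this equal to +282 kJ gives D = 421 kJ/mol.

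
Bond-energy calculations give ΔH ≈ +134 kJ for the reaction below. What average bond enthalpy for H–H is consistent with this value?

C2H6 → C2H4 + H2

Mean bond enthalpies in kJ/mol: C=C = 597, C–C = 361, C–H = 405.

Let D be the H–H bond energy.
Σ(broken) = 1×361 + 6×405 = 2791
Σ(formed) = 4×405 + 1×597 + 1×D = 2217 + D
ΔH = Σ(broken) − Σ(formed) = (2791) − (2217 + D) = +574 − D
Setting this equal to +134 kJ gives D = 440 kJ/mol.

D(H–H) ≈ 440 kJ/mol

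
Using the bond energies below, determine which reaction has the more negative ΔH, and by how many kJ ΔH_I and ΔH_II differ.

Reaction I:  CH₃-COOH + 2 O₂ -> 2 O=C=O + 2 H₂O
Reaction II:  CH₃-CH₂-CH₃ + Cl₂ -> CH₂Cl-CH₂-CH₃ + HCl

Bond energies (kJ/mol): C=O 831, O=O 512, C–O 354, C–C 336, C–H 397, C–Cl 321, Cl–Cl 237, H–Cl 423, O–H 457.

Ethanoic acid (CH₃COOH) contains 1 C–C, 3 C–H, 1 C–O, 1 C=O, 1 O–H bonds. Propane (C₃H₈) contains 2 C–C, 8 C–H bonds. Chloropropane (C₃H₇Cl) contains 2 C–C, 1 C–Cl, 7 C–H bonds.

Reaction I, by 849 kJ

Reaction I:
  Bonds broken (reactants):
    C–C: 1 × 336 = 336
    C–H: 3 × 397 = 1191
    C–O: 1 × 354 = 354
    C=O: 1 × 831 = 831
    O–H: 1 × 457 = 457
    O=O: 2 × 512 = 1024
    Σ(broken) = 4193 kJ
  Bonds formed (products):
    C=O: 4 × 831 = 3324
    O–H: 4 × 457 = 1828
    Σ(formed) = 5152 kJ
  ΔH_I = 4193 − 5152 = −959 kJ
Reaction II:
  Bonds broken (reactants):
    C–C: 2 × 336 = 672
    C–H: 8 × 397 = 3176
    Cl–Cl: 1 × 237 = 237
    Σ(broken) = 4085 kJ
  Bonds formed (products):
    C–C: 2 × 336 = 672
    C–Cl: 1 × 321 = 321
    C–H: 7 × 397 = 2779
    H–Cl: 1 × 423 = 423
    Σ(formed) = 4195 kJ
  ΔH_II = 4085 − 4195 = −110 kJ
ΔH_I − ΔH_II = −849 kJ, so reaction I has the more negative ΔH; |ΔH_I − ΔH_II| = 849 kJ.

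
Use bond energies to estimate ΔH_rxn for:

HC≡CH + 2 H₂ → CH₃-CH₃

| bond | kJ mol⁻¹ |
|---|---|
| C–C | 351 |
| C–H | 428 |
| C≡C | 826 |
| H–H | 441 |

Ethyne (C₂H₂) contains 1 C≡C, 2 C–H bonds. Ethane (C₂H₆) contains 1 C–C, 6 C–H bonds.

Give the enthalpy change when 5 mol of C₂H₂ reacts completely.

ΔH = −1775 kJ

Bonds broken (reactants):
  C≡C: 1 × 826 = 826
  C–H: 2 × 428 = 856
  H–H: 2 × 441 = 882
  Σ(broken) = 2564 kJ
Bonds formed (products):
  C–C: 1 × 351 = 351
  C–H: 6 × 428 = 2568
  Σ(formed) = 2919 kJ
ΔH = Σ(broken) − Σ(formed) = 2564 − 2919 = −355 kJ
For 5× the reaction as written: 5 × (−355) = −1775 kJ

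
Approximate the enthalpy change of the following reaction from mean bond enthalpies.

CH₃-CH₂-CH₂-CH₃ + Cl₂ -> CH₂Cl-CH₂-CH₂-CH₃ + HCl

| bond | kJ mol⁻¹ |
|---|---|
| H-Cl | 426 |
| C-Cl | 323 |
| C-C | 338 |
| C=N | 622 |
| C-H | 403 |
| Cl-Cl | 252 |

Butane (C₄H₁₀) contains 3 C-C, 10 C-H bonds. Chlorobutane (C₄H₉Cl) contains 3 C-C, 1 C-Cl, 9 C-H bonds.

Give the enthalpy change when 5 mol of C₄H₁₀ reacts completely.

ΔH = −470 kJ

Bonds broken (reactants):
  C-C: 3 × 338 = 1014
  C-H: 10 × 403 = 4030
  Cl-Cl: 1 × 252 = 252
  Σ(broken) = 5296 kJ
Bonds formed (products):
  C-C: 3 × 338 = 1014
  C-Cl: 1 × 323 = 323
  C-H: 9 × 403 = 3627
  H-Cl: 1 × 426 = 426
  Σ(formed) = 5390 kJ
ΔH = Σ(broken) − Σ(formed) = 5296 − 5390 = −94 kJ
For 5× the reaction as written: 5 × (−94) = −470 kJ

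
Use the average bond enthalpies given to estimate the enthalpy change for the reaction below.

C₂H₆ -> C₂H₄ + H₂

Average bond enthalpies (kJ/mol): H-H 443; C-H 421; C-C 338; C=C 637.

Bonds broken (reactants):
  C-C: 1 × 338 = 338
  C-H: 6 × 421 = 2526
  Σ(broken) = 2864 kJ
Bonds formed (products):
  C-H: 4 × 421 = 1684
  C=C: 1 × 637 = 637
  H-H: 1 × 443 = 443
  Σ(formed) = 2764 kJ
ΔH = Σ(broken) − Σ(formed) = 2864 − 2764 = +100 kJ

ΔH ≈ +100 kJ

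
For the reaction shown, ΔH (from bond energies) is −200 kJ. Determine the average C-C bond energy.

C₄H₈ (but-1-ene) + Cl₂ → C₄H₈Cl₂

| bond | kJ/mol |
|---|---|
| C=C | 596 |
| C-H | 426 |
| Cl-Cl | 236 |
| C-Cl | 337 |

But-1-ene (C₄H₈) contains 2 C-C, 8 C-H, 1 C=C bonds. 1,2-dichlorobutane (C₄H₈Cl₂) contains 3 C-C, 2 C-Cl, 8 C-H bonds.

Let D be the C-C bond energy.
Σ(broken) = 2×D + 8×426 + 1×596 + 1×236 = 4240 + 2D
Σ(formed) = 3×D + 2×337 + 8×426 = 4082 + 3D
ΔH = Σ(broken) − Σ(formed) = (4240 + 2D) − (4082 + 3D) = +158 − D
Setting this equal to −200 kJ gives D = 358 kJ/mol.

D(C-C) ≈ 358 kJ/mol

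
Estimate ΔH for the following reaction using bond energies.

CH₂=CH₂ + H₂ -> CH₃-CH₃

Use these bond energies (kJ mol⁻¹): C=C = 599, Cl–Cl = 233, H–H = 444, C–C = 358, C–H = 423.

Bonds broken (reactants):
  C–H: 4 × 423 = 1692
  C=C: 1 × 599 = 599
  H–H: 1 × 444 = 444
  Σ(broken) = 2735 kJ
Bonds formed (products):
  C–C: 1 × 358 = 358
  C–H: 6 × 423 = 2538
  Σ(formed) = 2896 kJ
ΔH = Σ(broken) − Σ(formed) = 2735 − 2896 = −161 kJ

ΔH ≈ −161 kJ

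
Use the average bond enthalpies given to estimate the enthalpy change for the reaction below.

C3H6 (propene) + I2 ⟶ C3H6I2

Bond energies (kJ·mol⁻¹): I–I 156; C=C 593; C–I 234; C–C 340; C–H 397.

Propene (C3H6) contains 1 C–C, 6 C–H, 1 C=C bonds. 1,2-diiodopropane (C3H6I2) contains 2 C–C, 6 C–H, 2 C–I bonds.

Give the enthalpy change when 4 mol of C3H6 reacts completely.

ΔH = −236 kJ

Bonds broken (reactants):
  C–C: 1 × 340 = 340
  C–H: 6 × 397 = 2382
  C=C: 1 × 593 = 593
  I–I: 1 × 156 = 156
  Σ(broken) = 3471 kJ
Bonds formed (products):
  C–C: 2 × 340 = 680
  C–H: 6 × 397 = 2382
  C–I: 2 × 234 = 468
  Σ(formed) = 3530 kJ
ΔH = Σ(broken) − Σ(formed) = 3471 − 3530 = −59 kJ
For 4× the reaction as written: 4 × (−59) = −236 kJ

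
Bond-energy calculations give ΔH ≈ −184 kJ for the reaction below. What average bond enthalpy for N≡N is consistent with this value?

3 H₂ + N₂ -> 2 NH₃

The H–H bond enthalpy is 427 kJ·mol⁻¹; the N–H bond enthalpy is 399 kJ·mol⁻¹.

Let D be the N≡N bond energy.
Σ(broken) = 3×427 + 1×D = 1281 + D
Σ(formed) = 6×399 = 2394
ΔH = Σ(broken) − Σ(formed) = (1281 + D) − (2394) = −1113 + D
Setting this equal to −184 kJ gives D = 929 kJ/mol.

D(N≡N) ≈ 929 kJ/mol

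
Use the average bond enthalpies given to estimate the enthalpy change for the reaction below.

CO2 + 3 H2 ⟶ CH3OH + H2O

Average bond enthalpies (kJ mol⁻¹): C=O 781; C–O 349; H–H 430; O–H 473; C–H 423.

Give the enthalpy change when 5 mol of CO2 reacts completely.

Bonds broken (reactants):
  C=O: 2 × 781 = 1562
  H–H: 3 × 430 = 1290
  Σ(broken) = 2852 kJ
Bonds formed (products):
  C–H: 3 × 423 = 1269
  C–O: 1 × 349 = 349
  O–H: 3 × 473 = 1419
  Σ(formed) = 3037 kJ
ΔH = Σ(broken) − Σ(formed) = 2852 − 3037 = −185 kJ
For 5× the reaction as written: 5 × (−185) = −925 kJ

ΔH = −925 kJ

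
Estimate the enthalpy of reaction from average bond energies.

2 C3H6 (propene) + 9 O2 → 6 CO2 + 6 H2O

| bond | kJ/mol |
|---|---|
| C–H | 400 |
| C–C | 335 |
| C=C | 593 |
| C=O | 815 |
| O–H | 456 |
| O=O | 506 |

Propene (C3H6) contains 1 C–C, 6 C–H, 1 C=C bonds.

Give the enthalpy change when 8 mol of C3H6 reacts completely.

Bonds broken (reactants):
  C–C: 2 × 335 = 670
  C–H: 12 × 400 = 4800
  C=C: 2 × 593 = 1186
  O=O: 9 × 506 = 4554
  Σ(broken) = 11210 kJ
Bonds formed (products):
  C=O: 12 × 815 = 9780
  O–H: 12 × 456 = 5472
  Σ(formed) = 15252 kJ
ΔH = Σ(broken) − Σ(formed) = 11210 − 15252 = −4042 kJ
For 4× the reaction as written: 4 × (−4042) = −16168 kJ

ΔH = −16168 kJ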